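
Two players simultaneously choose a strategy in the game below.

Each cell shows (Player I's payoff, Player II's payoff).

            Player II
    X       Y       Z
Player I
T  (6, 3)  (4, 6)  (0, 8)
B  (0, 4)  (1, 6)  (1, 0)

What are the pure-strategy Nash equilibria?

No pure-strategy Nash equilibrium.

(T, X): Player II can switch to Y (3 → 6). Not NE.
(T, Y): Player II can switch to Z (6 → 8). Not NE.
(T, Z): Player I can switch to B (0 → 1). Not NE.
(B, X): Player I can switch to T (0 → 6). Not NE.
(B, Y): Player I can switch to T (1 → 4). Not NE.
(B, Z): Player II can switch to X (0 → 4). Not NE.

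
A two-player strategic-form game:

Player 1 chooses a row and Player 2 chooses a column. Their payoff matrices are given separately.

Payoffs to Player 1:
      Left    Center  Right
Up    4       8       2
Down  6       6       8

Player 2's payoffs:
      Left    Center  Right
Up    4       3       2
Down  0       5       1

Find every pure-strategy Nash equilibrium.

Player 1 against Left: payoffs 4, 6 → best response Down.
Player 1 against Center: payoffs 8, 6 → best response Up.
Player 1 against Right: payoffs 2, 8 → best response Down.
Player 2 against Up: payoffs 4, 3, 2 → best response Left.
Player 2 against Down: payoffs 0, 5, 1 → best response Center.
No profile is a mutual best response for all players.

There is no pure-strategy Nash equilibrium.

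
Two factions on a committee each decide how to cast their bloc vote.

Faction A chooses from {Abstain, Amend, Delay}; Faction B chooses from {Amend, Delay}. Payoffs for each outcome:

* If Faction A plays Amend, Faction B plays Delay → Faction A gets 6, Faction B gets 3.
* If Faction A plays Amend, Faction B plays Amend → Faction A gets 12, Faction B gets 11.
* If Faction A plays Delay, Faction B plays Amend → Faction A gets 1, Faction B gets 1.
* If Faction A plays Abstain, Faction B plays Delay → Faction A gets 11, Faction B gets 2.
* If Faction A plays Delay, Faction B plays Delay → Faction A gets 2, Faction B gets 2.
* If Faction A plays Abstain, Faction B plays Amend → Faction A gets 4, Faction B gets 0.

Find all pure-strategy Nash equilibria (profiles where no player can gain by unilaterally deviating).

(Abstain, Amend): Faction A can switch to Amend (4 → 12). Not NE.
(Abstain, Delay): Faction A gets 11, best alternative 6; Faction B gets 2, best alternative 0. No profitable deviation — NE.
(Amend, Amend): Faction A gets 12, best alternative 4; Faction B gets 11, best alternative 3. No profitable deviation — NE.
(Amend, Delay): Faction A can switch to Abstain (6 → 11). Not NE.
(Delay, Amend): Faction A can switch to Abstain (1 → 4). Not NE.
(Delay, Delay): Faction A can switch to Abstain (2 → 11). Not NE.

The pure Nash equilibria are (Abstain, Delay), (Amend, Amend).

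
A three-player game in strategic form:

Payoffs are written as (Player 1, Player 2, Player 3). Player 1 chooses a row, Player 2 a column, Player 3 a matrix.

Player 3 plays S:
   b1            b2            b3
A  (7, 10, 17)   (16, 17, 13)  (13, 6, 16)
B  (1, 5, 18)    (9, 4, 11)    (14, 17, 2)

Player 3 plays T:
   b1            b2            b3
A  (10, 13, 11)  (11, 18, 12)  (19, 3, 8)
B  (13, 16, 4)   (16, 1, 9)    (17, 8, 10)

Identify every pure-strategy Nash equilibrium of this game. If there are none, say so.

Player 1 against (b1, S): payoffs 7, 1 → best response A.
Player 1 against (b1, T): payoffs 10, 13 → best response B.
Player 1 against (b2, S): payoffs 16, 9 → best response A.
Player 1 against (b2, T): payoffs 11, 16 → best response B.
Player 1 against (b3, S): payoffs 13, 14 → best response B.
Player 1 against (b3, T): payoffs 19, 17 → best response A.
Player 2 against (A, S): payoffs 10, 17, 6 → best response b2.
Player 2 against (A, T): payoffs 13, 18, 3 → best response b2.
Player 2 against (B, S): payoffs 5, 4, 17 → best response b3.
Player 2 against (B, T): payoffs 16, 1, 8 → best response b1.
Player 3 against (A, b1): payoffs 17, 11 → best response S.
Player 3 against (A, b2): payoffs 13, 12 → best response S.
Player 3 against (A, b3): payoffs 16, 8 → best response S.
Player 3 against (B, b1): payoffs 18, 4 → best response S.
Player 3 against (B, b2): payoffs 11, 9 → best response S.
Player 3 against (B, b3): payoffs 2, 10 → best response T.
Mutual best responses: (A, b2, S).

Pure NE: (A, b2, S)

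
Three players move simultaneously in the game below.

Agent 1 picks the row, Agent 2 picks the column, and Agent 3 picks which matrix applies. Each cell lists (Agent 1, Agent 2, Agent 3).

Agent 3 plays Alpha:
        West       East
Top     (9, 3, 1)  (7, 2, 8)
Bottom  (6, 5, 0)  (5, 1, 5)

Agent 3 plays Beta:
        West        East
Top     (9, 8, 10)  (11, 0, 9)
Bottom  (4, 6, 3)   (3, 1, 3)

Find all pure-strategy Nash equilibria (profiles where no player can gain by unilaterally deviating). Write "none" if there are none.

Pure NE: (Top, West, Beta)

Agent 1 against (West, Alpha): payoffs 9, 6 → best response Top.
Agent 1 against (West, Beta): payoffs 9, 4 → best response Top.
Agent 1 against (East, Alpha): payoffs 7, 5 → best response Top.
Agent 1 against (East, Beta): payoffs 11, 3 → best response Top.
Agent 2 against (Top, Alpha): payoffs 3, 2 → best response West.
Agent 2 against (Top, Beta): payoffs 8, 0 → best response West.
Agent 2 against (Bottom, Alpha): payoffs 5, 1 → best response West.
Agent 2 against (Bottom, Beta): payoffs 6, 1 → best response West.
Agent 3 against (Top, West): payoffs 1, 10 → best response Beta.
Agent 3 against (Top, East): payoffs 8, 9 → best response Beta.
Agent 3 against (Bottom, West): payoffs 0, 3 → best response Beta.
Agent 3 against (Bottom, East): payoffs 5, 3 → best response Alpha.
Mutual best responses: (Top, West, Beta).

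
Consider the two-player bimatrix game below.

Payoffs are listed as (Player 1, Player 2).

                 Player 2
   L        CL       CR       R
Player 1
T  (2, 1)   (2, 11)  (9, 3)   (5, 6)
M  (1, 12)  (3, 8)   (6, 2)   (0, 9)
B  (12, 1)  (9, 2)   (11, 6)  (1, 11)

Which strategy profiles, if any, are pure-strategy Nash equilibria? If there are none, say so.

Player 1 against L: payoffs 2, 1, 12 → best response B.
Player 1 against CL: payoffs 2, 3, 9 → best response B.
Player 1 against CR: payoffs 9, 6, 11 → best response B.
Player 1 against R: payoffs 5, 0, 1 → best response T.
Player 2 against T: payoffs 1, 11, 3, 6 → best response CL.
Player 2 against M: payoffs 12, 8, 2, 9 → best response L.
Player 2 against B: payoffs 1, 2, 6, 11 → best response R.
No profile is a mutual best response for all players.

No pure-strategy Nash equilibrium.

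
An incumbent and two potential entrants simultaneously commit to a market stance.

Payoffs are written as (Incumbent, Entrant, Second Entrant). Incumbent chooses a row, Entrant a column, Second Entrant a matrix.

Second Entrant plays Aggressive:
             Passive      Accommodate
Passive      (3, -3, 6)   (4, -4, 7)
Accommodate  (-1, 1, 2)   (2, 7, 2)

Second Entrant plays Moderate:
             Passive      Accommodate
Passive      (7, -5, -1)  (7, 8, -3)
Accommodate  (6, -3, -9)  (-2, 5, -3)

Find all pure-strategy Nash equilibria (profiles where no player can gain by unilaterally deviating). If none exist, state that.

Pure NE: (Passive, Passive, Aggressive)

(Passive, Passive, Aggressive): Incumbent gets 3, best alternative -1; Entrant gets -3, best alternative -4; Second Entrant gets 6, best alternative -1. No profitable deviation — NE.
(Passive, Passive, Moderate): Entrant can switch to Accommodate (-5 → 8). Not NE.
(Passive, Accommodate, Aggressive): Entrant can switch to Passive (-4 → -3). Not NE.
(Passive, Accommodate, Moderate): Second Entrant can switch to Aggressive (-3 → 7). Not NE.
(Accommodate, Passive, Aggressive): Incumbent can switch to Passive (-1 → 3). Not NE.
(Accommodate, Passive, Moderate): Incumbent can switch to Passive (6 → 7). Not NE.
(Accommodate, Accommodate, Aggressive): Incumbent can switch to Passive (2 → 4). Not NE.
(Accommodate, Accommodate, Moderate): Incumbent can switch to Passive (-2 → 7). Not NE.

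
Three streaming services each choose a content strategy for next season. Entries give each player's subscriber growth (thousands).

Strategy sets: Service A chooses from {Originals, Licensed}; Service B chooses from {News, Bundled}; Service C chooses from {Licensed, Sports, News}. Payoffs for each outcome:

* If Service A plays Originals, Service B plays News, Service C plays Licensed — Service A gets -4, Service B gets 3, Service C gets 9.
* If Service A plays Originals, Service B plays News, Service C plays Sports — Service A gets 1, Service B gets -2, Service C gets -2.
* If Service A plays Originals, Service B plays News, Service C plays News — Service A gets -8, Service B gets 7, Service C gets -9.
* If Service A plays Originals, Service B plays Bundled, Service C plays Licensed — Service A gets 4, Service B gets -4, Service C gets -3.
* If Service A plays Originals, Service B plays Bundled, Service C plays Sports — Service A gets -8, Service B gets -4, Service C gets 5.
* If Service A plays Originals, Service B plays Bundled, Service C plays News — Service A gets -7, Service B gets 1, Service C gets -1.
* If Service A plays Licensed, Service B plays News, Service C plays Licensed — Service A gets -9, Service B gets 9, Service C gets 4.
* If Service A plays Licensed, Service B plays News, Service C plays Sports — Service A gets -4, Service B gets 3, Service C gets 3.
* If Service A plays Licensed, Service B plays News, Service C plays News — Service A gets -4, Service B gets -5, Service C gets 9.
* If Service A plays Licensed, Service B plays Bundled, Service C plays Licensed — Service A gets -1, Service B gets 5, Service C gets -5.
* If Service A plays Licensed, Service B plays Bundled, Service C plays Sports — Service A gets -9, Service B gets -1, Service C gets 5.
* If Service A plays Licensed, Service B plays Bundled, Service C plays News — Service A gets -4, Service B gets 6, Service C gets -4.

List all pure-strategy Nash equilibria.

Pure NE: (Originals, News, Licensed)

Service A against (News, Licensed): payoffs -4, -9 → best response Originals.
Service A against (News, Sports): payoffs 1, -4 → best response Originals.
Service A against (News, News): payoffs -8, -4 → best response Licensed.
Service A against (Bundled, Licensed): payoffs 4, -1 → best response Originals.
Service A against (Bundled, Sports): payoffs -8, -9 → best response Originals.
Service A against (Bundled, News): payoffs -7, -4 → best response Licensed.
Service B against (Originals, Licensed): payoffs 3, -4 → best response News.
Service B against (Originals, Sports): payoffs -2, -4 → best response News.
Service B against (Originals, News): payoffs 7, 1 → best response News.
Service B against (Licensed, Licensed): payoffs 9, 5 → best response News.
Service B against (Licensed, Sports): payoffs 3, -1 → best response News.
Service B against (Licensed, News): payoffs -5, 6 → best response Bundled.
Service C against (Originals, News): payoffs 9, -2, -9 → best response Licensed.
Service C against (Originals, Bundled): payoffs -3, 5, -1 → best response Sports.
Service C against (Licensed, News): payoffs 4, 3, 9 → best response News.
Service C against (Licensed, Bundled): payoffs -5, 5, -4 → best response Sports.
Mutual best responses: (Originals, News, Licensed).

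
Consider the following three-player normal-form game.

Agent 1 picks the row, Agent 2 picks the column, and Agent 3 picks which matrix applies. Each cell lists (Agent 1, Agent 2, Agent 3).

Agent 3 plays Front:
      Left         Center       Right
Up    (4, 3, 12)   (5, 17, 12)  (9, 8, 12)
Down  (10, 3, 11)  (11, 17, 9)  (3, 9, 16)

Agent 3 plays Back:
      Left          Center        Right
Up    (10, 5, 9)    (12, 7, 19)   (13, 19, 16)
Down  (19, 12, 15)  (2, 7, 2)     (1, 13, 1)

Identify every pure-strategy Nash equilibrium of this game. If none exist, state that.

For each strategy profile, look for a profitable unilateral deviation.
(Up, Left, Front): Agent 1 can switch to Down (4 → 10). Not NE.
(Up, Left, Back): Agent 1 can switch to Down (10 → 19). Not NE.
(Up, Center, Front): Agent 1 can switch to Down (5 → 11). Not NE.
(Up, Center, Back): Agent 2 can switch to Right (7 → 19). Not NE.
(Up, Right, Front): Agent 2 can switch to Center (8 → 17). Not NE.
(Up, Right, Back): Agent 1 gets 13, best alternative 1; Agent 2 gets 19, best alternative 7; Agent 3 gets 16, best alternative 12. No profitable deviation — NE.
(Down, Left, Front): Agent 2 can switch to Center (3 → 17). Not NE.
(Down, Left, Back): Agent 2 can switch to Right (12 → 13). Not NE.
(Down, Center, Front): Agent 1 gets 11, best alternative 5; Agent 2 gets 17, best alternative 9; Agent 3 gets 9, best alternative 2. No profitable deviation — NE.
(Down, Center, Back): Agent 1 can switch to Up (2 → 12). Not NE.
(Down, Right, Front): Agent 1 can switch to Up (3 → 9). Not NE.
(Down, Right, Back): Agent 1 can switch to Up (1 → 13). Not NE.

Pure-strategy Nash equilibria: (Up, Right, Back); (Down, Center, Front)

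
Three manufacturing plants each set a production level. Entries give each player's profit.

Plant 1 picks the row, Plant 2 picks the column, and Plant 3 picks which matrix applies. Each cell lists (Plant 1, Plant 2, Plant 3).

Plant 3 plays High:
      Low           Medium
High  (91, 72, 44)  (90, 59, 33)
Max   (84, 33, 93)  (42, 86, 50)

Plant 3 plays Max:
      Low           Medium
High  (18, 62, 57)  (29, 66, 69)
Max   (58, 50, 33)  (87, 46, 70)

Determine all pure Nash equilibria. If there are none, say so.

For each player, find the best response to each opponent profile; mutual best responses are the pure NE.
Plant 1 against (Low, High): payoffs 91, 84 → best response High.
Plant 1 against (Low, Max): payoffs 18, 58 → best response Max.
Plant 1 against (Medium, High): payoffs 90, 42 → best response High.
Plant 1 against (Medium, Max): payoffs 29, 87 → best response Max.
Plant 2 against (High, High): payoffs 72, 59 → best response Low.
Plant 2 against (High, Max): payoffs 62, 66 → best response Medium.
Plant 2 against (Max, High): payoffs 33, 86 → best response Medium.
Plant 2 against (Max, Max): payoffs 50, 46 → best response Low.
Plant 3 against (High, Low): payoffs 44, 57 → best response Max.
Plant 3 against (High, Medium): payoffs 33, 69 → best response Max.
Plant 3 against (Max, Low): payoffs 93, 33 → best response High.
Plant 3 against (Max, Medium): payoffs 50, 70 → best response Max.
No profile is a mutual best response for all players.

There is no pure-strategy Nash equilibrium.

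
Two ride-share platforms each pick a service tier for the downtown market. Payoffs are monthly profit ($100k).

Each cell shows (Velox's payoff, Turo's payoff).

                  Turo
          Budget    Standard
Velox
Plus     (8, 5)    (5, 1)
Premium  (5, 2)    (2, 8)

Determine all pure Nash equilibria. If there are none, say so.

(Plus, Budget)

(Plus, Budget): Velox gets 8, best alternative 5; Turo gets 5, best alternative 1. No profitable deviation — NE.
(Plus, Standard): Turo can switch to Budget (1 → 5). Not NE.
(Premium, Budget): Velox can switch to Plus (5 → 8). Not NE.
(Premium, Standard): Velox can switch to Plus (2 → 5). Not NE.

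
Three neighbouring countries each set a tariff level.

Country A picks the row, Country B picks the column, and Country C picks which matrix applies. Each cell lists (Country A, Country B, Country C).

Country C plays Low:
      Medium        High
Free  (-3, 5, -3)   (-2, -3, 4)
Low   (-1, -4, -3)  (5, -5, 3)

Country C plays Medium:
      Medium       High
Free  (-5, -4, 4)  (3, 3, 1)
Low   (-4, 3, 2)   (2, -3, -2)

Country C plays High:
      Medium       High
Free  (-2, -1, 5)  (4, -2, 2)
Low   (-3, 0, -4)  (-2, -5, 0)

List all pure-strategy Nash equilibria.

Country A against (Medium, Low): payoffs -3, -1 → best response Low.
Country A against (Medium, Medium): payoffs -5, -4 → best response Low.
Country A against (Medium, High): payoffs -2, -3 → best response Free.
Country A against (High, Low): payoffs -2, 5 → best response Low.
Country A against (High, Medium): payoffs 3, 2 → best response Free.
Country A against (High, High): payoffs 4, -2 → best response Free.
Country B against (Free, Low): payoffs 5, -3 → best response Medium.
Country B against (Free, Medium): payoffs -4, 3 → best response High.
Country B against (Free, High): payoffs -1, -2 → best response Medium.
Country B against (Low, Low): payoffs -4, -5 → best response Medium.
Country B against (Low, Medium): payoffs 3, -3 → best response Medium.
Country B against (Low, High): payoffs 0, -5 → best response Medium.
Country C against (Free, Medium): payoffs -3, 4, 5 → best response High.
Country C against (Free, High): payoffs 4, 1, 2 → best response Low.
Country C against (Low, Medium): payoffs -3, 2, -4 → best response Medium.
Country C against (Low, High): payoffs 3, -2, 0 → best response Low.
Mutual best responses: (Free, Medium, High); (Low, Medium, Medium).

Pure-strategy Nash equilibria: (Free, Medium, High); (Low, Medium, Medium)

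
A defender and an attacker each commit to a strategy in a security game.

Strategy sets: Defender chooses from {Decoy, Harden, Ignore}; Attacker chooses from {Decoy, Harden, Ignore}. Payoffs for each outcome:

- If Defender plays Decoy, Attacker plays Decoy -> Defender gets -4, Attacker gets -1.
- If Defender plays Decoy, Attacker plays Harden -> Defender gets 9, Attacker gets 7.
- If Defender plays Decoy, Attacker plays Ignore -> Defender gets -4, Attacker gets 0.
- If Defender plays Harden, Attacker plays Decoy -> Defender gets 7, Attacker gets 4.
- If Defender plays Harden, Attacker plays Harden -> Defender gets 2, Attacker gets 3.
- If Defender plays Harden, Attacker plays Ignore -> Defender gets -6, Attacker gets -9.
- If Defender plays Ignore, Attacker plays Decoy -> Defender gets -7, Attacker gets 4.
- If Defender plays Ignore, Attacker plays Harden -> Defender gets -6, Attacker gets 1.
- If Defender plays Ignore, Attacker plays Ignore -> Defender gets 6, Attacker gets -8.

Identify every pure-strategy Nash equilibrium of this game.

(Decoy, Decoy): Defender can switch to Harden (-4 → 7). Not NE.
(Decoy, Harden): Defender gets 9, best alternative 2; Attacker gets 7, best alternative 0. No profitable deviation — NE.
(Decoy, Ignore): Defender can switch to Ignore (-4 → 6). Not NE.
(Harden, Decoy): Defender gets 7, best alternative -4; Attacker gets 4, best alternative 3. No profitable deviation — NE.
(Harden, Harden): Defender can switch to Decoy (2 → 9). Not NE.
(Harden, Ignore): Defender can switch to Decoy (-6 → -4). Not NE.
(Ignore, Decoy): Defender can switch to Decoy (-7 → -4). Not NE.
(Ignore, Harden): Defender can switch to Decoy (-6 → 9). Not NE.
(Ignore, Ignore): Attacker can switch to Decoy (-8 → 4). Not NE.

(Decoy, Harden), (Harden, Decoy)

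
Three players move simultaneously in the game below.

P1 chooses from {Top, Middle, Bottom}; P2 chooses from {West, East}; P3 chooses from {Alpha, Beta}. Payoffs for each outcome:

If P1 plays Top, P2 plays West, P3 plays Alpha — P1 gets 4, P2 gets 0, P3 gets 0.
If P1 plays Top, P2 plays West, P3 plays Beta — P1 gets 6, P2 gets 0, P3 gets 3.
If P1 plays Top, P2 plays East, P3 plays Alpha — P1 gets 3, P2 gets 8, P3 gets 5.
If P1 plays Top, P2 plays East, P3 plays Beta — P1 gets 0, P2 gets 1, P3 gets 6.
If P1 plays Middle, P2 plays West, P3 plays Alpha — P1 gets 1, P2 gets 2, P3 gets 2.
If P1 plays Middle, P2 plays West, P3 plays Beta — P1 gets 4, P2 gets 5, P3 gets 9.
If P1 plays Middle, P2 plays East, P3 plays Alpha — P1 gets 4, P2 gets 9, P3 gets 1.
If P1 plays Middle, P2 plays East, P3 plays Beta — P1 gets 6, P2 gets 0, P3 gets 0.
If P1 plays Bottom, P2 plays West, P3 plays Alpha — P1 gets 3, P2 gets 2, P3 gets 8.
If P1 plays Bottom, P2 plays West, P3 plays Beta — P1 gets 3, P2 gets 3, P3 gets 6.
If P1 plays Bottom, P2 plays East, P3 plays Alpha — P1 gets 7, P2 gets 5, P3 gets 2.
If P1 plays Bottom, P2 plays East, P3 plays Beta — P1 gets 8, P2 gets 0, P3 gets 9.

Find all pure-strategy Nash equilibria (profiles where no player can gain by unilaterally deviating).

Mark each player's best response to every combination of opponents' strategies; a profile where every player is best-responding is a pure Nash equilibrium.
P1 against (West, Alpha): payoffs 4, 1, 3 → best response Top.
P1 against (West, Beta): payoffs 6, 4, 3 → best response Top.
P1 against (East, Alpha): payoffs 3, 4, 7 → best response Bottom.
P1 against (East, Beta): payoffs 0, 6, 8 → best response Bottom.
P2 against (Top, Alpha): payoffs 0, 8 → best response East.
P2 against (Top, Beta): payoffs 0, 1 → best response East.
P2 against (Middle, Alpha): payoffs 2, 9 → best response East.
P2 against (Middle, Beta): payoffs 5, 0 → best response West.
P2 against (Bottom, Alpha): payoffs 2, 5 → best response East.
P2 against (Bottom, Beta): payoffs 3, 0 → best response West.
P3 against (Top, West): payoffs 0, 3 → best response Beta.
P3 against (Top, East): payoffs 5, 6 → best response Beta.
P3 against (Middle, West): payoffs 2, 9 → best response Beta.
P3 against (Middle, East): payoffs 1, 0 → best response Alpha.
P3 against (Bottom, West): payoffs 8, 6 → best response Alpha.
P3 against (Bottom, East): payoffs 2, 9 → best response Beta.
No profile is a mutual best response for all players.

none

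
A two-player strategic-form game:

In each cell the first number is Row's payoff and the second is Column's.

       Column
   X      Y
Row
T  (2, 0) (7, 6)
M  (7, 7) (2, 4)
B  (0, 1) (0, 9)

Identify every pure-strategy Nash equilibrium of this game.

The pure Nash equilibria are (T, Y); (M, X).

For each player, find the best response to each opponent profile; mutual best responses are the pure NE.
Row against X: payoffs 2, 7, 0 → best response M.
Row against Y: payoffs 7, 2, 0 → best response T.
Column against T: payoffs 0, 6 → best response Y.
Column against M: payoffs 7, 4 → best response X.
Column against B: payoffs 1, 9 → best response Y.
Mutual best responses: (T, Y); (M, X).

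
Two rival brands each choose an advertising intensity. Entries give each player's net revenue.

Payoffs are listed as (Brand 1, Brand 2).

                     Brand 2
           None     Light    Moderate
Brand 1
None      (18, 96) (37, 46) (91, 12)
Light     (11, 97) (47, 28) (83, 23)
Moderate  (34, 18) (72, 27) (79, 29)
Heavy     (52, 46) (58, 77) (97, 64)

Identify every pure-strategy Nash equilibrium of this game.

No pure-strategy Nash equilibrium.

Check each profile: it is a Nash equilibrium iff no player can strictly gain by switching unilaterally.
(None, None): Brand 1 can switch to Moderate (18 → 34). Not NE.
(None, Light): Brand 1 can switch to Light (37 → 47). Not NE.
(None, Moderate): Brand 1 can switch to Heavy (91 → 97). Not NE.
(Light, None): Brand 1 can switch to None (11 → 18). Not NE.
(Light, Light): Brand 1 can switch to Moderate (47 → 72). Not NE.
(Light, Moderate): Brand 1 can switch to None (83 → 91). Not NE.
(Moderate, None): Brand 1 can switch to Heavy (34 → 52). Not NE.
(Moderate, Light): Brand 2 can switch to Moderate (27 → 29). Not NE.
(Moderate, Moderate): Brand 1 can switch to None (79 → 91). Not NE.
(Heavy, None): Brand 2 can switch to Light (46 → 77). Not NE.
(Heavy, Light): Brand 1 can switch to Moderate (58 → 72). Not NE.
(Heavy, Moderate): Brand 2 can switch to Light (64 → 77). Not NE.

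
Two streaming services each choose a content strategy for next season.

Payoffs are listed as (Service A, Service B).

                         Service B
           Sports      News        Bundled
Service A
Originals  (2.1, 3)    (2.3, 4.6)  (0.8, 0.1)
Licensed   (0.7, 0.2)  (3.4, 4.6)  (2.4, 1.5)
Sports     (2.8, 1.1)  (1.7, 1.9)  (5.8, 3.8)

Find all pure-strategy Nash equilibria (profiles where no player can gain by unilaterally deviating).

Pure-strategy Nash equilibria: (Licensed, News), (Sports, Bundled)

Service A against Sports: payoffs 2.1, 0.7, 2.8 → best response Sports.
Service A against News: payoffs 2.3, 3.4, 1.7 → best response Licensed.
Service A against Bundled: payoffs 0.8, 2.4, 5.8 → best response Sports.
Service B against Originals: payoffs 3, 4.6, 0.1 → best response News.
Service B against Licensed: payoffs 0.2, 4.6, 1.5 → best response News.
Service B against Sports: payoffs 1.1, 1.9, 3.8 → best response Bundled.
Mutual best responses: (Licensed, News); (Sports, Bundled).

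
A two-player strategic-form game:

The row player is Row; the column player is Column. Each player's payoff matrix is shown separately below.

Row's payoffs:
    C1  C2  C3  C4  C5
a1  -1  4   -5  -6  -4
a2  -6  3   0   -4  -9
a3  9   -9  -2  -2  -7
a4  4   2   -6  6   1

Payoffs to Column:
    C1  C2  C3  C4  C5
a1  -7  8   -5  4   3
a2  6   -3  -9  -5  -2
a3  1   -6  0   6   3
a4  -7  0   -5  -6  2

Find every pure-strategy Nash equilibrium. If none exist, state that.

(a1, C1): Row can switch to a3 (-1 → 9). Not NE.
(a1, C2): Row gets 4, best alternative 3; Column gets 8, best alternative 4. No profitable deviation — NE.
(a1, C3): Row can switch to a2 (-5 → 0). Not NE.
(a1, C4): Row can switch to a2 (-6 → -4). Not NE.
(a1, C5): Row can switch to a4 (-4 → 1). Not NE.
(a2, C1): Row can switch to a1 (-6 → -1). Not NE.
(a2, C2): Row can switch to a1 (3 → 4). Not NE.
(a2, C3): Column can switch to C1 (-9 → 6). Not NE.
(a2, C4): Row can switch to a3 (-4 → -2). Not NE.
(a2, C5): Row can switch to a1 (-9 → -4). Not NE.
(a3, C1): Column can switch to C4 (1 → 6). Not NE.
(a3, C2): Row can switch to a1 (-9 → 4). Not NE.
(a3, C3): Row can switch to a2 (-2 → 0). Not NE.
(a4, C5): Row gets 1, best alternative -4; Column gets 2, best alternative 0. No profitable deviation — NE.
(The remaining 6 profiles each have a profitable deviation by the same check.)

Pure-strategy Nash equilibria: (a1, C2), (a4, C5)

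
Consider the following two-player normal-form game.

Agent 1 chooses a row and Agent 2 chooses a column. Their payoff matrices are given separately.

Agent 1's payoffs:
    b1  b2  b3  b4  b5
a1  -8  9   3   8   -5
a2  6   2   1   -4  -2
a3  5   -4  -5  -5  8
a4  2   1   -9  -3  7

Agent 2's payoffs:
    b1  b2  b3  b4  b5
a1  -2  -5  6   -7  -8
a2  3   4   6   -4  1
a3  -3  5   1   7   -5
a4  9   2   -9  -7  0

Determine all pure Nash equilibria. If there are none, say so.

(a1, b3)

(a1, b1): Agent 1 can switch to a2 (-8 → 6). Not NE.
(a1, b2): Agent 2 can switch to b1 (-5 → -2). Not NE.
(a1, b3): Agent 1 gets 3, best alternative 1; Agent 2 gets 6, best alternative -2. No profitable deviation — NE.
(a1, b4): Agent 2 can switch to b1 (-7 → -2). Not NE.
(a1, b5): Agent 1 can switch to a2 (-5 → -2). Not NE.
(a2, b1): Agent 2 can switch to b2 (3 → 4). Not NE.
(a2, b2): Agent 1 can switch to a1 (2 → 9). Not NE.
(a2, b3): Agent 1 can switch to a1 (1 → 3). Not NE.
(a2, b4): Agent 1 can switch to a1 (-4 → 8). Not NE.
(a2, b5): Agent 1 can switch to a3 (-2 → 8). Not NE.
(a3, b1): Agent 1 can switch to a2 (5 → 6). Not NE.
(a3, b2): Agent 1 can switch to a1 (-4 → 9). Not NE.
(a3, b3): Agent 1 can switch to a1 (-5 → 3). Not NE.
(The remaining 7 profiles each have a profitable deviation by the same check.)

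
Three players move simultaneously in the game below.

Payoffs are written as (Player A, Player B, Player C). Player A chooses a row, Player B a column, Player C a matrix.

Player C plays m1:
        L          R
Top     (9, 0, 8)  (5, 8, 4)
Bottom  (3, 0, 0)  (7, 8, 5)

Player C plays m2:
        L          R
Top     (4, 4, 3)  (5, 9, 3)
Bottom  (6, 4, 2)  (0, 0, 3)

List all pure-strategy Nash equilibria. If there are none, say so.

Mark each player's best response to every combination of opponents' strategies; a profile where every player is best-responding is a pure Nash equilibrium.
Player A against (L, m1): payoffs 9, 3 → best response Top.
Player A against (L, m2): payoffs 4, 6 → best response Bottom.
Player A against (R, m1): payoffs 5, 7 → best response Bottom.
Player A against (R, m2): payoffs 5, 0 → best response Top.
Player B against (Top, m1): payoffs 0, 8 → best response R.
Player B against (Top, m2): payoffs 4, 9 → best response R.
Player B against (Bottom, m1): payoffs 0, 8 → best response R.
Player B against (Bottom, m2): payoffs 4, 0 → best response L.
Player C against (Top, L): payoffs 8, 3 → best response m1.
Player C against (Top, R): payoffs 4, 3 → best response m1.
Player C against (Bottom, L): payoffs 0, 2 → best response m2.
Player C against (Bottom, R): payoffs 5, 3 → best response m1.
Mutual best responses: (Bottom, L, m2); (Bottom, R, m1).

The pure Nash equilibria are (Bottom, L, m2) and (Bottom, R, m1).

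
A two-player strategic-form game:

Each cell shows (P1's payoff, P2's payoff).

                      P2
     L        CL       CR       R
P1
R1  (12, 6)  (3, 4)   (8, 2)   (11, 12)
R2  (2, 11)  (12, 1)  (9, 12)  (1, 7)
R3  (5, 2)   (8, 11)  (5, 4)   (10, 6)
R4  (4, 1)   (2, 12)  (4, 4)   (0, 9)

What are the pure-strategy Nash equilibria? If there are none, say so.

P1 against L: payoffs 12, 2, 5, 4 → best response R1.
P1 against CL: payoffs 3, 12, 8, 2 → best response R2.
P1 against CR: payoffs 8, 9, 5, 4 → best response R2.
P1 against R: payoffs 11, 1, 10, 0 → best response R1.
P2 against R1: payoffs 6, 4, 2, 12 → best response R.
P2 against R2: payoffs 11, 1, 12, 7 → best response CR.
P2 against R3: payoffs 2, 11, 4, 6 → best response CL.
P2 against R4: payoffs 1, 12, 4, 9 → best response CL.
Mutual best responses: (R1, R); (R2, CR).

(R1, R); (R2, CR)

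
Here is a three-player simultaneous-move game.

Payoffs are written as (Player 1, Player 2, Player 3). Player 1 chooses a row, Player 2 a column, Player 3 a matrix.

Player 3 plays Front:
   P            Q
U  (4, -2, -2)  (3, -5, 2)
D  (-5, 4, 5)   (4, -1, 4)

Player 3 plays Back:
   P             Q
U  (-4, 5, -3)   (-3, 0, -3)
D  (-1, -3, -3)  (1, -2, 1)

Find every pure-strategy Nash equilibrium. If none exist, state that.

The unique pure-strategy Nash equilibrium is (U, P, Front).

For each player, find the best response to each opponent profile; mutual best responses are the pure NE.
Player 1 against (P, Front): payoffs 4, -5 → best response U.
Player 1 against (P, Back): payoffs -4, -1 → best response D.
Player 1 against (Q, Front): payoffs 3, 4 → best response D.
Player 1 against (Q, Back): payoffs -3, 1 → best response D.
Player 2 against (U, Front): payoffs -2, -5 → best response P.
Player 2 against (U, Back): payoffs 5, 0 → best response P.
Player 2 against (D, Front): payoffs 4, -1 → best response P.
Player 2 against (D, Back): payoffs -3, -2 → best response Q.
Player 3 against (U, P): payoffs -2, -3 → best response Front.
Player 3 against (U, Q): payoffs 2, -3 → best response Front.
Player 3 against (D, P): payoffs 5, -3 → best response Front.
Player 3 against (D, Q): payoffs 4, 1 → best response Front.
Mutual best responses: (U, P, Front).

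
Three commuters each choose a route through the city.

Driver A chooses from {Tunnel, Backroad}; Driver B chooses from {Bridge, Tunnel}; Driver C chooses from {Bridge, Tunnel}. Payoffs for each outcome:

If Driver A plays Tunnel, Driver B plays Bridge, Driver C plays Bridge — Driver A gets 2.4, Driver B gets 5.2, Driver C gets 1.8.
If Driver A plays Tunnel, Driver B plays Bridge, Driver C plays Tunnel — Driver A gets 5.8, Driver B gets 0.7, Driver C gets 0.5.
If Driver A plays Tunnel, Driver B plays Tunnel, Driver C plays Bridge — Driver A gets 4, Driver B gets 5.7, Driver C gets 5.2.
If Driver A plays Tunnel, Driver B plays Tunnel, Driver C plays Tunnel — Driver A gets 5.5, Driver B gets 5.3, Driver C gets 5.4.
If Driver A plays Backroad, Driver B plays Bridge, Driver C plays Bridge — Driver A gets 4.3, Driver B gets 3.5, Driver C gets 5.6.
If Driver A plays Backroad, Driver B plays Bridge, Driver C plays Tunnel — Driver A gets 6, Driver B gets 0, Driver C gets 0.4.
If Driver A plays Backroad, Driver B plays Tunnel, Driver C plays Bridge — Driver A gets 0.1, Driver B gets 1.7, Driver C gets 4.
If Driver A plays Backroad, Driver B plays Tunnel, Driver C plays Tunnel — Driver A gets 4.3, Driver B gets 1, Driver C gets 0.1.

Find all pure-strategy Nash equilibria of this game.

Driver A against (Bridge, Bridge): payoffs 2.4, 4.3 → best response Backroad.
Driver A against (Bridge, Tunnel): payoffs 5.8, 6 → best response Backroad.
Driver A against (Tunnel, Bridge): payoffs 4, 0.1 → best response Tunnel.
Driver A against (Tunnel, Tunnel): payoffs 5.5, 4.3 → best response Tunnel.
Driver B against (Tunnel, Bridge): payoffs 5.2, 5.7 → best response Tunnel.
Driver B against (Tunnel, Tunnel): payoffs 0.7, 5.3 → best response Tunnel.
Driver B against (Backroad, Bridge): payoffs 3.5, 1.7 → best response Bridge.
Driver B against (Backroad, Tunnel): payoffs 0, 1 → best response Tunnel.
Driver C against (Tunnel, Bridge): payoffs 1.8, 0.5 → best response Bridge.
Driver C against (Tunnel, Tunnel): payoffs 5.2, 5.4 → best response Tunnel.
Driver C against (Backroad, Bridge): payoffs 5.6, 0.4 → best response Bridge.
Driver C against (Backroad, Tunnel): payoffs 4, 0.1 → best response Bridge.
Mutual best responses: (Tunnel, Tunnel, Tunnel); (Backroad, Bridge, Bridge).

The pure Nash equilibria are (Tunnel, Tunnel, Tunnel) and (Backroad, Bridge, Bridge).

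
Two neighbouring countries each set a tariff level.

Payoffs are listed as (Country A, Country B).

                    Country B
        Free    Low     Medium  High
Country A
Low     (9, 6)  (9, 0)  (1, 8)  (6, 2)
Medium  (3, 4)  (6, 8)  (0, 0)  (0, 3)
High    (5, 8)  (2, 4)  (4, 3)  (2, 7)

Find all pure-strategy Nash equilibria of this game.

For each player, find the best response to each opponent profile; mutual best responses are the pure NE.
Country A against Free: payoffs 9, 3, 5 → best response Low.
Country A against Low: payoffs 9, 6, 2 → best response Low.
Country A against Medium: payoffs 1, 0, 4 → best response High.
Country A against High: payoffs 6, 0, 2 → best response Low.
Country B against Low: payoffs 6, 0, 8, 2 → best response Medium.
Country B against Medium: payoffs 4, 8, 0, 3 → best response Low.
Country B against High: payoffs 8, 4, 3, 7 → best response Free.
No profile is a mutual best response for all players.

No pure-strategy Nash equilibrium.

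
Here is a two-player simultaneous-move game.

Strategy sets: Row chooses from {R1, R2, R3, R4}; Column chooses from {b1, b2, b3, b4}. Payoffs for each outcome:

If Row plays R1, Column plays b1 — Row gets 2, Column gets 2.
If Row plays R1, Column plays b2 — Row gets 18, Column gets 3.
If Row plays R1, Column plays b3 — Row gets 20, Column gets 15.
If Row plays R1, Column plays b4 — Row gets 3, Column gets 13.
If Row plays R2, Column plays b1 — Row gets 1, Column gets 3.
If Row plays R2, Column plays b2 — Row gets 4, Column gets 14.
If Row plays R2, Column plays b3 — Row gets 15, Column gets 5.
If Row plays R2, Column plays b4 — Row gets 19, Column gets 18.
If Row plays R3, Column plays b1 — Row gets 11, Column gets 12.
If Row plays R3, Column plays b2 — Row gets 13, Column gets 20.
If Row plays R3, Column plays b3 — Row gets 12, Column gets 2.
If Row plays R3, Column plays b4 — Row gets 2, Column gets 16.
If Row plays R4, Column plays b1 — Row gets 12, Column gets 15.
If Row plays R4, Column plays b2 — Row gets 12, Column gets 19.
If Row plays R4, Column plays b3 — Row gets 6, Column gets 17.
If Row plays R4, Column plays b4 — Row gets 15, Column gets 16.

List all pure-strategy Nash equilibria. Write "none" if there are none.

The pure Nash equilibria are (R1, b3), (R2, b4).

Row against b1: payoffs 2, 1, 11, 12 → best response R4.
Row against b2: payoffs 18, 4, 13, 12 → best response R1.
Row against b3: payoffs 20, 15, 12, 6 → best response R1.
Row against b4: payoffs 3, 19, 2, 15 → best response R2.
Column against R1: payoffs 2, 3, 15, 13 → best response b3.
Column against R2: payoffs 3, 14, 5, 18 → best response b4.
Column against R3: payoffs 12, 20, 2, 16 → best response b2.
Column against R4: payoffs 15, 19, 17, 16 → best response b2.
Mutual best responses: (R1, b3); (R2, b4).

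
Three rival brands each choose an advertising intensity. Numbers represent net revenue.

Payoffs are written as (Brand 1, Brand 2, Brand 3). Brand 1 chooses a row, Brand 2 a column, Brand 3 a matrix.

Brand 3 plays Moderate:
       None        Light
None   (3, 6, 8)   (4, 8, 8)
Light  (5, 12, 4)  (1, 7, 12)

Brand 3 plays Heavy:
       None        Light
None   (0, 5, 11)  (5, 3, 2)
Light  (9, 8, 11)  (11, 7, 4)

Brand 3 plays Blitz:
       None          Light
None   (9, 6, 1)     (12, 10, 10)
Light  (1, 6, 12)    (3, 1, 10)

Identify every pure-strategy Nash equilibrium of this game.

(None, None, Moderate): Brand 1 can switch to Light (3 → 5). Not NE.
(None, None, Heavy): Brand 1 can switch to Light (0 → 9). Not NE.
(None, None, Blitz): Brand 2 can switch to Light (6 → 10). Not NE.
(None, Light, Moderate): Brand 3 can switch to Blitz (8 → 10). Not NE.
(None, Light, Heavy): Brand 1 can switch to Light (5 → 11). Not NE.
(None, Light, Blitz): Brand 1 gets 12, best alternative 3; Brand 2 gets 10, best alternative 6; Brand 3 gets 10, best alternative 8. No profitable deviation — NE.
(Light, None, Moderate): Brand 3 can switch to Heavy (4 → 11). Not NE.
(Light, None, Heavy): Brand 3 can switch to Blitz (11 → 12). Not NE.
(Light, None, Blitz): Brand 1 can switch to None (1 → 9). Not NE.
(The remaining 3 profiles each have a profitable deviation by the same check.)

Pure NE: (None, Light, Blitz)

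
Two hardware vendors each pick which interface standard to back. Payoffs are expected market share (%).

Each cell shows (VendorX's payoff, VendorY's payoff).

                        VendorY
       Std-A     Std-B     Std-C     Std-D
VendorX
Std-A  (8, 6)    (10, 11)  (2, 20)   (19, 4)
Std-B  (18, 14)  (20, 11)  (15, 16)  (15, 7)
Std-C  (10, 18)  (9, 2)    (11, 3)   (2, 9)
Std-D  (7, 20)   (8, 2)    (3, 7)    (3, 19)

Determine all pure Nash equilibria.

Mark each player's best response to every combination of opponents' strategies; a profile where every player is best-responding is a pure Nash equilibrium.
VendorX against Std-A: payoffs 8, 18, 10, 7 → best response Std-B.
VendorX against Std-B: payoffs 10, 20, 9, 8 → best response Std-B.
VendorX against Std-C: payoffs 2, 15, 11, 3 → best response Std-B.
VendorX against Std-D: payoffs 19, 15, 2, 3 → best response Std-A.
VendorY against Std-A: payoffs 6, 11, 20, 4 → best response Std-C.
VendorY against Std-B: payoffs 14, 11, 16, 7 → best response Std-C.
VendorY against Std-C: payoffs 18, 2, 3, 9 → best response Std-A.
VendorY against Std-D: payoffs 20, 2, 7, 19 → best response Std-A.
Mutual best responses: (Std-B, Std-C).

(Std-B, Std-C)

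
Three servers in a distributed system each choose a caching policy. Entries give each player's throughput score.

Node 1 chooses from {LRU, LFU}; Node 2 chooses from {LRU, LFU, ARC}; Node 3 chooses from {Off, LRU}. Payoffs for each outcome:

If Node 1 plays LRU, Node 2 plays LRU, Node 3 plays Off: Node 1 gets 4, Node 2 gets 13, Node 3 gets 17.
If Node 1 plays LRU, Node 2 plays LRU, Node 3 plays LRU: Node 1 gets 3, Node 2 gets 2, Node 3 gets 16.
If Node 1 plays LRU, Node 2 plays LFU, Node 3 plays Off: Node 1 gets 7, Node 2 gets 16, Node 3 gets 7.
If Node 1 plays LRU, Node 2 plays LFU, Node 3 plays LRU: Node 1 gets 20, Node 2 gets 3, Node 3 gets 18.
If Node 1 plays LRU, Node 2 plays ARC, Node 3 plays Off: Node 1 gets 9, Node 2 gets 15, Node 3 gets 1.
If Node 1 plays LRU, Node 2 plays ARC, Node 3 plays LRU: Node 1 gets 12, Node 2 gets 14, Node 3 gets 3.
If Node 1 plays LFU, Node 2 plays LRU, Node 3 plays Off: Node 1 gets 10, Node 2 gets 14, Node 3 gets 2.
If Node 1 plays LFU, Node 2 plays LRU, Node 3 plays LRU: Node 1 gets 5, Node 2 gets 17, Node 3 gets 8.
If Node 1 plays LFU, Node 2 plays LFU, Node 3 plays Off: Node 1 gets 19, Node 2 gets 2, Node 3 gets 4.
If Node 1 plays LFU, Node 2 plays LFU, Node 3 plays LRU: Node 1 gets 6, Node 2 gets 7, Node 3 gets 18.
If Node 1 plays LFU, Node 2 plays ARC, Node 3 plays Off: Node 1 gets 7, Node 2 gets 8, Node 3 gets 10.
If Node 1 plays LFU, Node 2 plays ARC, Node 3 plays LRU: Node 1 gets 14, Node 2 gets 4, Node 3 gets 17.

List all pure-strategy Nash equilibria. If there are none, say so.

(LRU, LRU, Off): Node 1 can switch to LFU (4 → 10). Not NE.
(LRU, LRU, LRU): Node 1 can switch to LFU (3 → 5). Not NE.
(LRU, LFU, Off): Node 1 can switch to LFU (7 → 19). Not NE.
(LRU, LFU, LRU): Node 2 can switch to ARC (3 → 14). Not NE.
(LRU, ARC, Off): Node 2 can switch to LFU (15 → 16). Not NE.
(LRU, ARC, LRU): Node 1 can switch to LFU (12 → 14). Not NE.
(LFU, LRU, Off): Node 3 can switch to LRU (2 → 8). Not NE.
(LFU, LRU, LRU): Node 1 gets 5, best alternative 3; Node 2 gets 17, best alternative 7; Node 3 gets 8, best alternative 2. No profitable deviation — NE.
(LFU, LFU, Off): Node 2 can switch to LRU (2 → 14). Not NE.
(The remaining 3 profiles each have a profitable deviation by the same check.)

Pure NE: (LFU, LRU, LRU)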